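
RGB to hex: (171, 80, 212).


R = 171 → AB (hex)
G = 80 → 50 (hex)
B = 212 → D4 (hex)
Hex = #AB50D4


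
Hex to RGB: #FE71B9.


FE → 254 (R)
71 → 113 (G)
B9 → 185 (B)
= RGB(254, 113, 185)


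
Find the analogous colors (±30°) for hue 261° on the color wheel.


Base hue: 261°
Left analog: (261 - 30) mod 360 = 231°
Right analog: (261 + 30) mod 360 = 291°
Analogous hues = 231° and 291°


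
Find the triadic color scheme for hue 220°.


Triadic: equally spaced at 120° intervals
H1 = 220°
H2 = (220 + 120) mod 360 = 340°
H3 = (220 + 240) mod 360 = 100°
Triadic = 220°, 340°, 100°


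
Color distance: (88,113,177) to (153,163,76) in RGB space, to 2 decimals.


d = √[(R₁-R₂)² + (G₁-G₂)² + (B₁-B₂)²]
d = √[(88-153)² + (113-163)² + (177-76)²]
d = √[4225 + 2500 + 10201]
d = √16926
d ≈ 130.10


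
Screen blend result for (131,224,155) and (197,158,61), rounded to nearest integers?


Screen: C = 255 - (255-A)×(255-B)/255, rounded to nearest integer
R: 255 - (255-131)×(255-197)/255 = 255 - 7192/255 ≈ 255 - 28.204 = 226.796 → 227
G: 255 - (255-224)×(255-158)/255 = 255 - 3007/255 ≈ 255 - 11.792 = 243.208 → 243
B: 255 - (255-155)×(255-61)/255 = 255 - 19400/255 ≈ 255 - 76.078 = 178.922 → 179
= RGB(227, 243, 179)


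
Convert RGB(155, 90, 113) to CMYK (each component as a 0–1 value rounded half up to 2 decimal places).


R'=155/255≈0.6078, G'=90/255≈0.3529, B'=113/255≈0.4431
K = 1 - max(R',G',B') = 1 - 155/255 = 100/255 = 0.39215… → 0.39
(1-R'-K)/(1-K) simplifies to (max-R)/max with max = 155:
C = (155-155)/155 = 0/155 = 0 → 0.00
M = (155-90)/155 = 65/155 = 0.41935… → 0.42
Y = (155-113)/155 = 42/155 = 0.27096… → 0.27
= CMYK(0.00, 0.42, 0.27, 0.39)


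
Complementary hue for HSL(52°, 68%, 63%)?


Complement = opposite side of color wheel = hue + 180°
H' = (52 + 180) mod 360 = 232°
S and L unchanged.
= HSL(232°, 68%, 63%)


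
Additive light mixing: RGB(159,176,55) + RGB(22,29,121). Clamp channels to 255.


Additive: each channel = min(255, C₁+C₂)
R: 159+22 = 181 → 181
G: 176+29 = 205 → 205
B: 55+121 = 176 → 176
= RGB(181, 205, 176)


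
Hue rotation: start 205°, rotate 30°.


New hue = (H + rotation) mod 360
New hue = (205 + 30) mod 360
= 235 mod 360
= 235°


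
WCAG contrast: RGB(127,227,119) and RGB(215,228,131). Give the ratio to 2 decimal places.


Linearize each sRGB channel c=v/255: c/12.92 if c ≤ 0.04045 else ((c+0.055)/1.055)^2.4
L = 0.2126×R_lin + 0.7152×G_lin + 0.0722×B_lin
Color 1 (127,227,119):
  R=127: 127/255≈0.4980 > 0.04045 → ((0.4980+0.055)/1.055)^2.4 ≈ 0.21223
  G=227: 227/255≈0.8902 > 0.04045 → ((0.8902+0.055)/1.055)^2.4 ≈ 0.76815
  B=119: 119/255≈0.4667 > 0.04045 → ((0.4667+0.055)/1.055)^2.4 ≈ 0.18447
  L1 = 0.2126×0.21223 + 0.7152×0.76815 + 0.0722×0.18447 ≈ 0.60782
Color 2 (215,228,131):
  R=215: 215/255≈0.8431 > 0.04045 → ((0.8431+0.055)/1.055)^2.4 ≈ 0.67954
  G=228: 228/255≈0.8941 > 0.04045 → ((0.8941+0.055)/1.055)^2.4 ≈ 0.77582
  B=131: 131/255≈0.5137 > 0.04045 → ((0.5137+0.055)/1.055)^2.4 ≈ 0.22697
  L2 = 0.2126×0.67954 + 0.7152×0.77582 + 0.0722×0.22697 ≈ 0.71573
Lighter = 0.71573, Darker = 0.60782
Ratio = (L_lighter + 0.05) / (L_darker + 0.05)
Ratio = (0.71573 + 0.05) / (0.60782 + 0.05) = 0.76573 / 0.65782 ≈ 1.1640
Ratio ≈ 1.16:1


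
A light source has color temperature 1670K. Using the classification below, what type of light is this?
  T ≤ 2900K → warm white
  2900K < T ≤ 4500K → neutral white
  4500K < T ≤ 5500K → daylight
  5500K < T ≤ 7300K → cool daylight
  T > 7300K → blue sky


Temperature: 1670K
1670K ≤ 2900K → warm white
Classification: warm white


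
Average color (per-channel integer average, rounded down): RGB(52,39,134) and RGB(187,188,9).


Midpoint: each channel = ⌊(C₁+C₂)/2⌋
R: ⌊(52+187)/2⌋ = 119
G: ⌊(39+188)/2⌋ = 113
B: ⌊(134+9)/2⌋ = 71
= RGB(119, 113, 71)


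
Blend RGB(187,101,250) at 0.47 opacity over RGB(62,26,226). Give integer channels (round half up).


C = α×F + (1-α)×B, with 1-α = 0.53
R: 0.47×187 + 0.53×62 = 87.89 + 32.86 = 120.75 → 121
G: 0.47×101 + 0.53×26 = 47.47 + 13.78 = 61.25 → 61
B: 0.47×250 + 0.53×226 = 117.50 + 119.78 = 237.28 → 237
= RGB(121, 61, 237)


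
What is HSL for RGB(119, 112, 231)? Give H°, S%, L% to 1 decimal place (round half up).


Normalize: R'=119/255≈0.4667, G'=112/255≈0.4392, B'=231/255≈0.9059
Max=231/255, Min=112/255, Δ=Max-Min=119/255
L = (Max+Min)/2 = (231+112)/510 = 343/510 = 0.67254… → L = 67.3%
L > 0.5 → S = Δ/(2-Max-Min) = 119/(510-231-112) = 119/167 = 0.71257… → S = 71.3%
(the 1/255 factors cancel in S and H, so raw channel differences can be used)
Max is B' → H = 60 × ((R-G)/Δ + 4) = 60 × ((119-112)/119 + 4)
  7/119 + 4 = 0.0588… + 4 = 4.0588…
  H = 60 × 4.0588… = 243.529…° → H = 243.5°
= HSL(243.5°, 71.3%, 67.3%)


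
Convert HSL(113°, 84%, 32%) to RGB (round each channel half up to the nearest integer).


H=113°, S=0.84, L=0.32
C = (1-|2L-1|)×S = (1-|-0.36|)×0.84 = 0.5376
H' = H/60 = 113/60 ≈ 1.8833; X = C×(1-|H' mod 2 - 1|) = 0.06272
m = L - C/2 = 0.32 - 0.2688 = 0.0512
Sector ⌊H'⌋ = 1 → (R',G',B') = (0.06272, 0.5376, 0.0)
RGB = ((R'+m)×255, (G'+m)×255, (B'+m)×255) = (29.0496, 150.144, 13.056)
Round half up → RGB(29, 150, 13)


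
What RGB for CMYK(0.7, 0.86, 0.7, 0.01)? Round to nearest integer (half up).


R = 255 × (1-C) × (1-K) = 255 × 0.30 × 0.99 = 75.735 → 76
G = 255 × (1-M) × (1-K) = 255 × 0.14 × 0.99 = 35.343 → 35
B = 255 × (1-Y) × (1-K) = 255 × 0.30 × 0.99 = 75.735 → 76
= RGB(76, 35, 76)


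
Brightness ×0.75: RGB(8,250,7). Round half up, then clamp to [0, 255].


Multiply each channel by 0.75, round half up, clamp to [0, 255]
R: 8×0.75 = 6
G: 250×0.75 = 187.5 → round → 188
B: 7×0.75 = 5.25 → round → 5
= RGB(6, 188, 5)


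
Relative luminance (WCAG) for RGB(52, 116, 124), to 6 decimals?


Linearize each channel (sRGB transfer function): c = v/255; c_lin = c/12.92 if c ≤ 0.04045, else ((c+0.055)/1.055)^2.4
  R: 52/255 ≈ 0.203922 > 0.04045 → ((0.203922+0.055)/1.055)^2.4 ≈ 0.034340
  G: 116/255 ≈ 0.454902 > 0.04045 → ((0.454902+0.055)/1.055)^2.4 ≈ 0.174647
  B: 124/255 ≈ 0.486275 > 0.04045 → ((0.486275+0.055)/1.055)^2.4 ≈ 0.201556
R_lin = 0.034340, G_lin = 0.174647, B_lin = 0.201556
L = 0.2126×R + 0.7152×G + 0.0722×B
L = 0.2126×0.034340 + 0.7152×0.174647 + 0.0722×0.201556
L ≈ 0.146761


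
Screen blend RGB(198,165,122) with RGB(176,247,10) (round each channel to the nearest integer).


Screen: C = 255 - (255-A)×(255-B)/255, rounded to nearest integer
R: 255 - (255-198)×(255-176)/255 = 255 - 4503/255 ≈ 255 - 17.659 = 237.341 → 237
G: 255 - (255-165)×(255-247)/255 = 255 - 720/255 ≈ 255 - 2.824 = 252.176 → 252
B: 255 - (255-122)×(255-10)/255 = 255 - 32585/255 ≈ 255 - 127.784 = 127.216 → 127
= RGB(237, 252, 127)


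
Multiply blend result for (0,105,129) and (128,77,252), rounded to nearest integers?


Multiply: C = A×B/255, rounded to nearest integer
R: 0×128/255 = 0/255 ≈ 0.000 → 0
G: 105×77/255 = 8085/255 ≈ 31.706 → 32
B: 129×252/255 = 32508/255 ≈ 127.482 → 127
= RGB(0, 32, 127)


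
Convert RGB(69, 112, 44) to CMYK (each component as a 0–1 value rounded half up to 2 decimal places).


R'=69/255≈0.2706, G'=112/255≈0.4392, B'=44/255≈0.1725
K = 1 - max(R',G',B') = 1 - 112/255 = 143/255 = 0.56078… → 0.56
(1-R'-K)/(1-K) simplifies to (max-R)/max with max = 112:
C = (112-69)/112 = 43/112 = 0.38392… → 0.38
M = (112-112)/112 = 0/112 = 0 → 0.00
Y = (112-44)/112 = 68/112 = 0.60714… → 0.61
= CMYK(0.38, 0.00, 0.61, 0.56)


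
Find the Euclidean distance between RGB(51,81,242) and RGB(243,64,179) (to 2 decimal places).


d = √[(R₁-R₂)² + (G₁-G₂)² + (B₁-B₂)²]
d = √[(51-243)² + (81-64)² + (242-179)²]
d = √[36864 + 289 + 3969]
d = √41122
d ≈ 202.79


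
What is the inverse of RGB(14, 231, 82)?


Invert: (255-R, 255-G, 255-B)
R: 255-14 = 241
G: 255-231 = 24
B: 255-82 = 173
= RGB(241, 24, 173)


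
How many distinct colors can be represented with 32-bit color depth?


Colors = 2^bits = 2^32
= 4,294,967,296 colors


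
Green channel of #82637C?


Color: #82637C
R = 82 = 130
G = 63 = 99
B = 7C = 124
Green = 99


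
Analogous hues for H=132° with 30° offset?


Base hue: 132°
Left analog: (132 - 30) mod 360 = 102°
Right analog: (132 + 30) mod 360 = 162°
Analogous hues = 102° and 162°


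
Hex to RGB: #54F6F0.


54 → 84 (R)
F6 → 246 (G)
F0 → 240 (B)
= RGB(84, 246, 240)


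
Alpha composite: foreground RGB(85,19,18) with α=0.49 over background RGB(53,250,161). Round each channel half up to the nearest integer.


C = α×F + (1-α)×B, with 1-α = 0.51
R: 0.49×85 + 0.51×53 = 41.65 + 27.03 = 68.68 → 69
G: 0.49×19 + 0.51×250 = 9.31 + 127.50 = 136.81 → 137
B: 0.49×18 + 0.51×161 = 8.82 + 82.11 = 90.93 → 91
= RGB(69, 137, 91)


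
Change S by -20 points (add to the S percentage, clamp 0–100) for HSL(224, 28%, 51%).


Original S = 28%
Adjustment = -20 percentage points
New S = 28 + (-20) = 8
Clamp to [0, 100] → 8
= HSL(224°, 8%, 51%)


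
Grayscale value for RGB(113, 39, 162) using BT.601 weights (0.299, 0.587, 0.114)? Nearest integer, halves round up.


Gray = 0.299×R + 0.587×G + 0.114×B
Gray = 0.299×113 + 0.587×39 + 0.114×162
Gray = 33.787 + 22.893 + 18.468
Gray = 75.148 → round half up → 75
Gray = 75


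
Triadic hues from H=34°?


Triadic: equally spaced at 120° intervals
H1 = 34°
H2 = (34 + 120) mod 360 = 154°
H3 = (34 + 240) mod 360 = 274°
Triadic = 34°, 154°, 274°


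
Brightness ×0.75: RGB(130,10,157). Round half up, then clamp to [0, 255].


Multiply each channel by 0.75, round half up, clamp to [0, 255]
R: 130×0.75 = 97.5 → round → 98
G: 10×0.75 = 7.5 → round → 8
B: 157×0.75 = 117.75 → round → 118
= RGB(98, 8, 118)


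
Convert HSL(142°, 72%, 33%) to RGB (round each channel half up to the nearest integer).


H=142°, S=0.72, L=0.33
C = (1-|2L-1|)×S = (1-|-0.34|)×0.72 = 0.4752
H' = H/60 = 142/60 ≈ 2.3667; X = C×(1-|H' mod 2 - 1|) = 0.17424
m = L - C/2 = 0.33 - 0.2376 = 0.0924
Sector ⌊H'⌋ = 2 → (R',G',B') = (0.0, 0.4752, 0.17424)
RGB = ((R'+m)×255, (G'+m)×255, (B'+m)×255) = (23.562, 144.738, 67.9932)
Round half up → RGB(24, 145, 68)


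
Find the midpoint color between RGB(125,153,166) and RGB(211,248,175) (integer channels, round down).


Midpoint: each channel = ⌊(C₁+C₂)/2⌋
R: ⌊(125+211)/2⌋ = 168
G: ⌊(153+248)/2⌋ = 200
B: ⌊(166+175)/2⌋ = 170
= RGB(168, 200, 170)


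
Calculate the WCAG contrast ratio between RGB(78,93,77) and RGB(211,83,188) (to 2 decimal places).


Linearize each sRGB channel c=v/255: c/12.92 if c ≤ 0.04045 else ((c+0.055)/1.055)^2.4
L = 0.2126×R_lin + 0.7152×G_lin + 0.0722×B_lin
Color 1 (78,93,77):
  R=78: 78/255≈0.3059 > 0.04045 → ((0.3059+0.055)/1.055)^2.4 ≈ 0.07619
  G=93: 93/255≈0.3647 > 0.04045 → ((0.3647+0.055)/1.055)^2.4 ≈ 0.10946
  B=77: 77/255≈0.3020 > 0.04045 → ((0.3020+0.055)/1.055)^2.4 ≈ 0.07421
  L1 = 0.2126×0.07619 + 0.7152×0.10946 + 0.0722×0.07421 ≈ 0.09984
Color 2 (211,83,188):
  R=211: 211/255≈0.8275 > 0.04045 → ((0.8275+0.055)/1.055)^2.4 ≈ 0.65141
  G=83: 83/255≈0.3255 > 0.04045 → ((0.3255+0.055)/1.055)^2.4 ≈ 0.08650
  B=188: 188/255≈0.7373 > 0.04045 → ((0.7373+0.055)/1.055)^2.4 ≈ 0.50289
  L2 = 0.2126×0.65141 + 0.7152×0.08650 + 0.0722×0.50289 ≈ 0.23666
Lighter = 0.23666, Darker = 0.09984
Ratio = (L_lighter + 0.05) / (L_darker + 0.05)
Ratio = (0.23666 + 0.05) / (0.09984 + 0.05) = 0.28666 / 0.14984 ≈ 1.9131
Ratio ≈ 1.91:1


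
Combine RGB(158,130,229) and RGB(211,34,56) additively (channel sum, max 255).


Additive: each channel = min(255, C₁+C₂)
R: 158+211 = 369 → 255
G: 130+34 = 164 → 164
B: 229+56 = 285 → 255
= RGB(255, 164, 255)


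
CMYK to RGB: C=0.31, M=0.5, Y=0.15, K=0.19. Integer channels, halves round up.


R = 255 × (1-C) × (1-K) = 255 × 0.69 × 0.81 = 142.5195 → 143
G = 255 × (1-M) × (1-K) = 255 × 0.50 × 0.81 = 103.275 → 103
B = 255 × (1-Y) × (1-K) = 255 × 0.85 × 0.81 = 175.5675 → 176
= RGB(143, 103, 176)


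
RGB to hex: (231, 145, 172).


R = 231 → E7 (hex)
G = 145 → 91 (hex)
B = 172 → AC (hex)
Hex = #E791AC


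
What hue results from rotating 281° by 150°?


New hue = (H + rotation) mod 360
New hue = (281 + 150) mod 360
= 431 mod 360
= 71°


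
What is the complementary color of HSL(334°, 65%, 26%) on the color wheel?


Complement = opposite side of color wheel = hue + 180°
H' = (334 + 180) mod 360 = 154°
S and L unchanged.
= HSL(154°, 65%, 26%)


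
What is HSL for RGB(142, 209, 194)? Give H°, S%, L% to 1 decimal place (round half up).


Normalize: R'=142/255≈0.5569, G'=209/255≈0.8196, B'=194/255≈0.7608
Max=209/255, Min=142/255, Δ=Max-Min=67/255
L = (Max+Min)/2 = (209+142)/510 = 351/510 = 0.68823… → L = 68.8%
L > 0.5 → S = Δ/(2-Max-Min) = 67/(510-209-142) = 67/159 = 0.42138… → S = 42.1%
(the 1/255 factors cancel in S and H, so raw channel differences can be used)
Max is G' → H = 60 × ((B-R)/Δ + 2) = 60 × ((194-142)/67 + 2)
  52/67 + 2 = 0.7761… + 2 = 2.7761…
  H = 60 × 2.7761… = 166.567…° → H = 166.6°
= HSL(166.6°, 42.1%, 68.8%)


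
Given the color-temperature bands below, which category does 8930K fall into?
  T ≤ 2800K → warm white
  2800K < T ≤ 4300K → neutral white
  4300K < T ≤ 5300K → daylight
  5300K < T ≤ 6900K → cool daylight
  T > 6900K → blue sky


Temperature: 8930K
8930K > 6900K → blue sky
Classification: blue sky


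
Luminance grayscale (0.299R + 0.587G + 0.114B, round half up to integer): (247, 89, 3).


Gray = 0.299×R + 0.587×G + 0.114×B
Gray = 0.299×247 + 0.587×89 + 0.114×3
Gray = 73.853 + 52.243 + 0.342
Gray = 126.438 → round half up → 126
Gray = 126


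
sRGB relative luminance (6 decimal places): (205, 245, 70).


Linearize each channel (sRGB transfer function): c = v/255; c_lin = c/12.92 if c ≤ 0.04045, else ((c+0.055)/1.055)^2.4
  R: 205/255 ≈ 0.803922 > 0.04045 → ((0.803922+0.055)/1.055)^2.4 ≈ 0.610496
  G: 245/255 ≈ 0.960784 > 0.04045 → ((0.960784+0.055)/1.055)^2.4 ≈ 0.913099
  B: 70/255 ≈ 0.274510 > 0.04045 → ((0.274510+0.055)/1.055)^2.4 ≈ 0.061246
R_lin = 0.610496, G_lin = 0.913099, B_lin = 0.061246
L = 0.2126×R + 0.7152×G + 0.0722×B
L = 0.2126×0.610496 + 0.7152×0.913099 + 0.0722×0.061246
L ≈ 0.787261


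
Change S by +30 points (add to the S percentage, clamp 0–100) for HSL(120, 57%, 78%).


Original S = 57%
Adjustment = +30 percentage points
New S = 57 + (30) = 87
Clamp to [0, 100] → 87
= HSL(120°, 87%, 78%)


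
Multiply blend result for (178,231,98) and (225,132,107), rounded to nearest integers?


Multiply: C = A×B/255, rounded to nearest integer
R: 178×225/255 = 40050/255 ≈ 157.059 → 157
G: 231×132/255 = 30492/255 ≈ 119.576 → 120
B: 98×107/255 = 10486/255 ≈ 41.122 → 41
= RGB(157, 120, 41)


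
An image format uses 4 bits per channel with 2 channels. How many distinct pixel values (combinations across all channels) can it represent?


Total bits = 4 bits/channel × 2 channels = 8 bits
Distinct pixel values = 2^8
= 256 pixel values


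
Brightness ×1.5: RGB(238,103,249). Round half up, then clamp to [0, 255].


Multiply each channel by 1.5, round half up, clamp to [0, 255]
R: 238×1.5 = 357 → clamp → 255
G: 103×1.5 = 154.5 → round → 155
B: 249×1.5 = 373.5 → round → 374 → clamp → 255
= RGB(255, 155, 255)


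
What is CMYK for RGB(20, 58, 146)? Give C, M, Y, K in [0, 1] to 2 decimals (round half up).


R'=20/255≈0.0784, G'=58/255≈0.2275, B'=146/255≈0.5725
K = 1 - max(R',G',B') = 1 - 146/255 = 109/255 = 0.42745… → 0.43
(1-R'-K)/(1-K) simplifies to (max-R)/max with max = 146:
C = (146-20)/146 = 126/146 = 0.86301… → 0.86
M = (146-58)/146 = 88/146 = 0.60273… → 0.60
Y = (146-146)/146 = 0/146 = 0 → 0.00
= CMYK(0.86, 0.60, 0.00, 0.43)


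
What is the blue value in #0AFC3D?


Color: #0AFC3D
R = 0A = 10
G = FC = 252
B = 3D = 61
Blue = 61


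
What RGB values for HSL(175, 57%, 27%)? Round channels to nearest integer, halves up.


H=175°, S=0.57, L=0.27
C = (1-|2L-1|)×S = (1-|-0.46|)×0.57 = 0.3078
H' = H/60 = 175/60 ≈ 2.9167; X = C×(1-|H' mod 2 - 1|) = 0.28215
m = L - C/2 = 0.27 - 0.1539 = 0.1161
Sector ⌊H'⌋ = 2 → (R',G',B') = (0.0, 0.3078, 0.28215)
RGB = ((R'+m)×255, (G'+m)×255, (B'+m)×255) = (29.6055, 108.0945, 101.55375)
Round half up → RGB(30, 108, 102)


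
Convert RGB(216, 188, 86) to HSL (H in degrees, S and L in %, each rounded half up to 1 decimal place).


Normalize: R'=216/255≈0.8471, G'=188/255≈0.7373, B'=86/255≈0.3373
Max=216/255, Min=86/255, Δ=Max-Min=130/255
L = (Max+Min)/2 = (216+86)/510 = 302/510 = 0.59215… → L = 59.2%
L > 0.5 → S = Δ/(2-Max-Min) = 130/(510-216-86) = 130/208 = 0.625 → S = 62.5%
(the 1/255 factors cancel in S and H, so raw channel differences can be used)
Max is R' → H = 60 × (((G-B)/Δ) mod 6) = 60 × (((188-86)/130) mod 6)
  102/130 = 0.7846…
  H = 60 × 0.7846… = 47.076…° → H = 47.1°
= HSL(47.1°, 62.5%, 59.2%)


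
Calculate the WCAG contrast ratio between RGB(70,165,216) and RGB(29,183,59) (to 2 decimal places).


Linearize each sRGB channel c=v/255: c/12.92 if c ≤ 0.04045 else ((c+0.055)/1.055)^2.4
L = 0.2126×R_lin + 0.7152×G_lin + 0.0722×B_lin
Color 1 (70,165,216):
  R=70: 70/255≈0.2745 > 0.04045 → ((0.2745+0.055)/1.055)^2.4 ≈ 0.06125
  G=165: 165/255≈0.6471 > 0.04045 → ((0.6471+0.055)/1.055)^2.4 ≈ 0.37626
  B=216: 216/255≈0.8471 > 0.04045 → ((0.8471+0.055)/1.055)^2.4 ≈ 0.68669
  L1 = 0.2126×0.06125 + 0.7152×0.37626 + 0.0722×0.68669 ≈ 0.33170
Color 2 (29,183,59):
  R=29: 29/255≈0.1137 > 0.04045 → ((0.1137+0.055)/1.055)^2.4 ≈ 0.01229
  G=183: 183/255≈0.7176 > 0.04045 → ((0.7176+0.055)/1.055)^2.4 ≈ 0.47353
  B=59: 59/255≈0.2314 > 0.04045 → ((0.2314+0.055)/1.055)^2.4 ≈ 0.04374
  L2 = 0.2126×0.01229 + 0.7152×0.47353 + 0.0722×0.04374 ≈ 0.34444
Lighter = 0.34444, Darker = 0.33170
Ratio = (L_lighter + 0.05) / (L_darker + 0.05)
Ratio = (0.34444 + 0.05) / (0.33170 + 0.05) = 0.39444 / 0.38170 ≈ 1.0334
Ratio ≈ 1.03:1


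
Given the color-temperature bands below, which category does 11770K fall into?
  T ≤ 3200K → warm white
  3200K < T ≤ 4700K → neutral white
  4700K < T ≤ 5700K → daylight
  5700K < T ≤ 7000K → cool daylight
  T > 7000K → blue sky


Temperature: 11770K
11770K > 7000K → blue sky
Classification: blue sky


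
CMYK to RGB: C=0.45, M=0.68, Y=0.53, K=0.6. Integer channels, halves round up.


R = 255 × (1-C) × (1-K) = 255 × 0.55 × 0.40 = 56.1 → 56
G = 255 × (1-M) × (1-K) = 255 × 0.32 × 0.40 = 32.64 → 33
B = 255 × (1-Y) × (1-K) = 255 × 0.47 × 0.40 = 47.94 → 48
= RGB(56, 33, 48)


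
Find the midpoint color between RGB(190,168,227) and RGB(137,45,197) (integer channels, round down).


Midpoint: each channel = ⌊(C₁+C₂)/2⌋
R: ⌊(190+137)/2⌋ = 163
G: ⌊(168+45)/2⌋ = 106
B: ⌊(227+197)/2⌋ = 212
= RGB(163, 106, 212)


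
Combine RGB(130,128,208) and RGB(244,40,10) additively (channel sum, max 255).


Additive: each channel = min(255, C₁+C₂)
R: 130+244 = 374 → 255
G: 128+40 = 168 → 168
B: 208+10 = 218 → 218
= RGB(255, 168, 218)


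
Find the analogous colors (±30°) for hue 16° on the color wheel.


Base hue: 16°
Left analog: (16 - 30) mod 360 = 346°
Right analog: (16 + 30) mod 360 = 46°
Analogous hues = 346° and 46°


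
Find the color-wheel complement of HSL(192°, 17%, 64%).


Complement = opposite side of color wheel = hue + 180°
H' = (192 + 180) mod 360 = 12°
S and L unchanged.
= HSL(12°, 17%, 64%)


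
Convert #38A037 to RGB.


38 → 56 (R)
A0 → 160 (G)
37 → 55 (B)
= RGB(56, 160, 55)


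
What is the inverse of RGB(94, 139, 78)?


Invert: (255-R, 255-G, 255-B)
R: 255-94 = 161
G: 255-139 = 116
B: 255-78 = 177
= RGB(161, 116, 177)


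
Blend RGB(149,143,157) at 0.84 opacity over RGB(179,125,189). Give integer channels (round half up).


C = α×F + (1-α)×B, with 1-α = 0.16
R: 0.84×149 + 0.16×179 = 125.16 + 28.64 = 153.80 → 154
G: 0.84×143 + 0.16×125 = 120.12 + 20.00 = 140.12 → 140
B: 0.84×157 + 0.16×189 = 131.88 + 30.24 = 162.12 → 162
= RGB(154, 140, 162)


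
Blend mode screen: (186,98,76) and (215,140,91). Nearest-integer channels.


Screen: C = 255 - (255-A)×(255-B)/255, rounded to nearest integer
R: 255 - (255-186)×(255-215)/255 = 255 - 2760/255 ≈ 255 - 10.824 = 244.176 → 244
G: 255 - (255-98)×(255-140)/255 = 255 - 18055/255 ≈ 255 - 70.804 = 184.196 → 184
B: 255 - (255-76)×(255-91)/255 = 255 - 29356/255 ≈ 255 - 115.122 = 139.878 → 140
= RGB(244, 184, 140)


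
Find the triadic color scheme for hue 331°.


Triadic: equally spaced at 120° intervals
H1 = 331°
H2 = (331 + 120) mod 360 = 91°
H3 = (331 + 240) mod 360 = 211°
Triadic = 331°, 91°, 211°


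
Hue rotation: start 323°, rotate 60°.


New hue = (H + rotation) mod 360
New hue = (323 + 60) mod 360
= 383 mod 360
= 23°


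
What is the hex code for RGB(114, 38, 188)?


R = 114 → 72 (hex)
G = 38 → 26 (hex)
B = 188 → BC (hex)
Hex = #7226BC


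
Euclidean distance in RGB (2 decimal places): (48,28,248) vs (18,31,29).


d = √[(R₁-R₂)² + (G₁-G₂)² + (B₁-B₂)²]
d = √[(48-18)² + (28-31)² + (248-29)²]
d = √[900 + 9 + 47961]
d = √48870
d ≈ 221.07


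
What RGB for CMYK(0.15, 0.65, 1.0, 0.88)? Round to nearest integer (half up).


R = 255 × (1-C) × (1-K) = 255 × 0.85 × 0.12 = 26.01 → 26
G = 255 × (1-M) × (1-K) = 255 × 0.35 × 0.12 = 10.71 → 11
B = 255 × (1-Y) × (1-K) = 255 × 0.00 × 0.12 = 0
= RGB(26, 11, 0)


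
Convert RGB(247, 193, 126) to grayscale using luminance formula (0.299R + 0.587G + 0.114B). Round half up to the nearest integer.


Gray = 0.299×R + 0.587×G + 0.114×B
Gray = 0.299×247 + 0.587×193 + 0.114×126
Gray = 73.853 + 113.291 + 14.364
Gray = 201.508 → round half up → 202
Gray = 202


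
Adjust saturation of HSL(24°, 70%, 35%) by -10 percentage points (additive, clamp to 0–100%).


Original S = 70%
Adjustment = -10 percentage points
New S = 70 + (-10) = 60
Clamp to [0, 100] → 60
= HSL(24°, 60%, 35%)


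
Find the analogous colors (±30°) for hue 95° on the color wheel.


Base hue: 95°
Left analog: (95 - 30) mod 360 = 65°
Right analog: (95 + 30) mod 360 = 125°
Analogous hues = 65° and 125°


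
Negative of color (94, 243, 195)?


Invert: (255-R, 255-G, 255-B)
R: 255-94 = 161
G: 255-243 = 12
B: 255-195 = 60
= RGB(161, 12, 60)


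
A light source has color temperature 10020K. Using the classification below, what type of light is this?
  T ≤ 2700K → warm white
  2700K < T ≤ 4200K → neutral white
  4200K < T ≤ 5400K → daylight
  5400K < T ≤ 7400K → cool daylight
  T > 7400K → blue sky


Temperature: 10020K
10020K > 7400K → blue sky
Classification: blue sky


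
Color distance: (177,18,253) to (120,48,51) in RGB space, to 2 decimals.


d = √[(R₁-R₂)² + (G₁-G₂)² + (B₁-B₂)²]
d = √[(177-120)² + (18-48)² + (253-51)²]
d = √[3249 + 900 + 40804]
d = √44953
d ≈ 212.02


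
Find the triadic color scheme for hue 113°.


Triadic: equally spaced at 120° intervals
H1 = 113°
H2 = (113 + 120) mod 360 = 233°
H3 = (113 + 240) mod 360 = 353°
Triadic = 113°, 233°, 353°


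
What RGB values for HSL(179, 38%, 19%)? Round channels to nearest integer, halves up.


H=179°, S=0.38, L=0.19
C = (1-|2L-1|)×S = (1-|-0.62|)×0.38 = 0.1444
H' = H/60 = 179/60 ≈ 2.9833; X = C×(1-|H' mod 2 - 1|) ≈ 0.1420
m = L - C/2 = 0.19 - 0.0722 = 0.1178
Sector ⌊H'⌋ = 2 → (R',G',B') = (0.0, 0.1444, ≈0.1420)
RGB = ((R'+m)×255, (G'+m)×255, (B'+m)×255) = (30.039, 66.861, 66.2473)
Round half up → RGB(30, 67, 66)


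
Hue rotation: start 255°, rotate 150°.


New hue = (H + rotation) mod 360
New hue = (255 + 150) mod 360
= 405 mod 360
= 45°


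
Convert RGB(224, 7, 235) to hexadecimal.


R = 224 → E0 (hex)
G = 7 → 07 (hex)
B = 235 → EB (hex)
Hex = #E007EB


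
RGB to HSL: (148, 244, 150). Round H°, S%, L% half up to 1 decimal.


Normalize: R'=148/255≈0.5804, G'=244/255≈0.9569, B'=150/255≈0.5882
Max=244/255, Min=148/255, Δ=Max-Min=96/255
L = (Max+Min)/2 = (244+148)/510 = 392/510 = 0.76862… → L = 76.9%
L > 0.5 → S = Δ/(2-Max-Min) = 96/(510-244-148) = 96/118 = 0.81355… → S = 81.4%
(the 1/255 factors cancel in S and H, so raw channel differences can be used)
Max is G' → H = 60 × ((B-R)/Δ + 2) = 60 × ((150-148)/96 + 2)
  2/96 + 2 = 0.0208… + 2 = 2.0208…
  H = 60 × 2.0208… = 121.25° → H = 121.3°
= HSL(121.3°, 81.4%, 76.9%)


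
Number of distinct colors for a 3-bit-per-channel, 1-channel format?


Total bits = 3 bits/channel × 1 channels = 3 bits
Distinct colors = 2^3
= 8 colors


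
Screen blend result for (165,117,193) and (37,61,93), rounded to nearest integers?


Screen: C = 255 - (255-A)×(255-B)/255, rounded to nearest integer
R: 255 - (255-165)×(255-37)/255 = 255 - 19620/255 ≈ 255 - 76.941 = 178.059 → 178
G: 255 - (255-117)×(255-61)/255 = 255 - 26772/255 ≈ 255 - 104.988 = 150.012 → 150
B: 255 - (255-193)×(255-93)/255 = 255 - 10044/255 ≈ 255 - 39.388 = 215.612 → 216
= RGB(178, 150, 216)


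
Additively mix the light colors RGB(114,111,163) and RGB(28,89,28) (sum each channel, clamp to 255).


Additive: each channel = min(255, C₁+C₂)
R: 114+28 = 142 → 142
G: 111+89 = 200 → 200
B: 163+28 = 191 → 191
= RGB(142, 200, 191)


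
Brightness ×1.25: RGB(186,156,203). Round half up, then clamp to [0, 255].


Multiply each channel by 1.25, round half up, clamp to [0, 255]
R: 186×1.25 = 232.5 → round → 233
G: 156×1.25 = 195
B: 203×1.25 = 253.75 → round → 254
= RGB(233, 195, 254)


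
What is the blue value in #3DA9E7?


Color: #3DA9E7
R = 3D = 61
G = A9 = 169
B = E7 = 231
Blue = 231


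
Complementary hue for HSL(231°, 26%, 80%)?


Complement = opposite side of color wheel = hue + 180°
H' = (231 + 180) mod 360 = 51°
S and L unchanged.
= HSL(51°, 26%, 80%)


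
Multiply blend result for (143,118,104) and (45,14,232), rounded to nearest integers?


Multiply: C = A×B/255, rounded to nearest integer
R: 143×45/255 = 6435/255 ≈ 25.235 → 25
G: 118×14/255 = 1652/255 ≈ 6.478 → 6
B: 104×232/255 = 24128/255 ≈ 94.620 → 95
= RGB(25, 6, 95)


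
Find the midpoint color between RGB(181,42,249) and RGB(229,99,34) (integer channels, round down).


Midpoint: each channel = ⌊(C₁+C₂)/2⌋
R: ⌊(181+229)/2⌋ = 205
G: ⌊(42+99)/2⌋ = 70
B: ⌊(249+34)/2⌋ = 141
= RGB(205, 70, 141)


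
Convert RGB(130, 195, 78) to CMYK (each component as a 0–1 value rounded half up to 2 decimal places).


R'=130/255≈0.5098, G'=195/255≈0.7647, B'=78/255≈0.3059
K = 1 - max(R',G',B') = 1 - 195/255 = 60/255 = 0.23529… → 0.24
(1-R'-K)/(1-K) simplifies to (max-R)/max with max = 195:
C = (195-130)/195 = 65/195 = 0.33333… → 0.33
M = (195-195)/195 = 0/195 = 0 → 0.00
Y = (195-78)/195 = 117/195 = 0.6 → 0.60
= CMYK(0.33, 0.00, 0.60, 0.24)


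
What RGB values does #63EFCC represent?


63 → 99 (R)
EF → 239 (G)
CC → 204 (B)
= RGB(99, 239, 204)


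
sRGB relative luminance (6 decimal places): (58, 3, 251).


Linearize each channel (sRGB transfer function): c = v/255; c_lin = c/12.92 if c ≤ 0.04045, else ((c+0.055)/1.055)^2.4
  R: 58/255 ≈ 0.227451 > 0.04045 → ((0.227451+0.055)/1.055)^2.4 ≈ 0.042311
  G: 3/255 ≈ 0.011765 ≤ 0.04045 → 0.011765/12.92 ≈ 0.000911
  B: 251/255 ≈ 0.984314 > 0.04045 → ((0.984314+0.055)/1.055)^2.4 ≈ 0.964686
R_lin = 0.042311, G_lin = 0.000911, B_lin = 0.964686
L = 0.2126×R + 0.7152×G + 0.0722×B
L = 0.2126×0.042311 + 0.7152×0.000911 + 0.0722×0.964686
L ≈ 0.079297


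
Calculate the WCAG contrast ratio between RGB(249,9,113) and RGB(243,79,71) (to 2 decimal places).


Linearize each sRGB channel c=v/255: c/12.92 if c ≤ 0.04045 else ((c+0.055)/1.055)^2.4
L = 0.2126×R_lin + 0.7152×G_lin + 0.0722×B_lin
Color 1 (249,9,113):
  R=249: 249/255≈0.9765 > 0.04045 → ((0.9765+0.055)/1.055)^2.4 ≈ 0.94731
  G=9: 9/255≈0.0353 ≤ 0.04045 → 0.0353/12.92 ≈ 0.00273
  B=113: 113/255≈0.4431 > 0.04045 → ((0.4431+0.055)/1.055)^2.4 ≈ 0.16513
  L1 = 0.2126×0.94731 + 0.7152×0.00273 + 0.0722×0.16513 ≈ 0.21527
Color 2 (243,79,71):
  R=243: 243/255≈0.9529 > 0.04045 → ((0.9529+0.055)/1.055)^2.4 ≈ 0.89627
  G=79: 79/255≈0.3098 > 0.04045 → ((0.3098+0.055)/1.055)^2.4 ≈ 0.07819
  B=71: 71/255≈0.2784 > 0.04045 → ((0.2784+0.055)/1.055)^2.4 ≈ 0.06301
  L2 = 0.2126×0.89627 + 0.7152×0.07819 + 0.0722×0.06301 ≈ 0.25102
Lighter = 0.25102, Darker = 0.21527
Ratio = (L_lighter + 0.05) / (L_darker + 0.05)
Ratio = (0.25102 + 0.05) / (0.21527 + 0.05) = 0.30102 / 0.26527 ≈ 1.1347
Ratio ≈ 1.13:1


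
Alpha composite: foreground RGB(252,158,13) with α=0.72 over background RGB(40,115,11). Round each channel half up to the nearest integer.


C = α×F + (1-α)×B, with 1-α = 0.28
R: 0.72×252 + 0.28×40 = 181.44 + 11.20 = 192.64 → 193
G: 0.72×158 + 0.28×115 = 113.76 + 32.20 = 145.96 → 146
B: 0.72×13 + 0.28×11 = 9.36 + 3.08 = 12.44 → 12
= RGB(193, 146, 12)


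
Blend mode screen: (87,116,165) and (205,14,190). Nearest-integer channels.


Screen: C = 255 - (255-A)×(255-B)/255, rounded to nearest integer
R: 255 - (255-87)×(255-205)/255 = 255 - 8400/255 ≈ 255 - 32.941 = 222.059 → 222
G: 255 - (255-116)×(255-14)/255 = 255 - 33499/255 ≈ 255 - 131.369 = 123.631 → 124
B: 255 - (255-165)×(255-190)/255 = 255 - 5850/255 ≈ 255 - 22.941 = 232.059 → 232
= RGB(222, 124, 232)


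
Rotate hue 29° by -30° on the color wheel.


New hue = (H + rotation) mod 360
New hue = (29 -30) mod 360
= -1 mod 360
= 359°


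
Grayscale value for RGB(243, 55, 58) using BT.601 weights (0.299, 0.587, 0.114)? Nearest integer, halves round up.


Gray = 0.299×R + 0.587×G + 0.114×B
Gray = 0.299×243 + 0.587×55 + 0.114×58
Gray = 72.657 + 32.285 + 6.612
Gray = 111.554 → round half up → 112
Gray = 112


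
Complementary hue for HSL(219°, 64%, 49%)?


Complement = opposite side of color wheel = hue + 180°
H' = (219 + 180) mod 360 = 39°
S and L unchanged.
= HSL(39°, 64%, 49%)


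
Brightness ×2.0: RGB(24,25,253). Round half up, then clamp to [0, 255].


Multiply each channel by 2.0, round half up, clamp to [0, 255]
R: 24×2.0 = 48
G: 25×2.0 = 50
B: 253×2.0 = 506 → clamp → 255
= RGB(48, 50, 255)


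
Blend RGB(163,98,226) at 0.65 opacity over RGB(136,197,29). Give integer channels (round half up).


C = α×F + (1-α)×B, with 1-α = 0.35
R: 0.65×163 + 0.35×136 = 105.95 + 47.60 = 153.55 → 154
G: 0.65×98 + 0.35×197 = 63.70 + 68.95 = 132.65 → 133
B: 0.65×226 + 0.35×29 = 146.90 + 10.15 = 157.05 → 157
= RGB(154, 133, 157)


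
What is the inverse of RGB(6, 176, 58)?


Invert: (255-R, 255-G, 255-B)
R: 255-6 = 249
G: 255-176 = 79
B: 255-58 = 197
= RGB(249, 79, 197)


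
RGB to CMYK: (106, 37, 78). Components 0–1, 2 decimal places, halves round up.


R'=106/255≈0.4157, G'=37/255≈0.1451, B'=78/255≈0.3059
K = 1 - max(R',G',B') = 1 - 106/255 = 149/255 = 0.58431… → 0.58
(1-R'-K)/(1-K) simplifies to (max-R)/max with max = 106:
C = (106-106)/106 = 0/106 = 0 → 0.00
M = (106-37)/106 = 69/106 = 0.65094… → 0.65
Y = (106-78)/106 = 28/106 = 0.26415… → 0.26
= CMYK(0.00, 0.65, 0.26, 0.58)


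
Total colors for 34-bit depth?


Colors = 2^bits = 2^34
= 17,179,869,184 colors


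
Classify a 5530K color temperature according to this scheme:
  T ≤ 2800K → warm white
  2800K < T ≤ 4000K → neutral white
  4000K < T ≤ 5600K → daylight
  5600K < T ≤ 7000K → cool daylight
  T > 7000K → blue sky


Temperature: 5530K
4000K < 5530K ≤ 5600K → daylight
Classification: daylight


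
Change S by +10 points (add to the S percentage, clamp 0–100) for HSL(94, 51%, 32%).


Original S = 51%
Adjustment = +10 percentage points
New S = 51 + (10) = 61
Clamp to [0, 100] → 61
= HSL(94°, 61%, 32%)


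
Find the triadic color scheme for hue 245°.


Triadic: equally spaced at 120° intervals
H1 = 245°
H2 = (245 + 120) mod 360 = 5°
H3 = (245 + 240) mod 360 = 125°
Triadic = 245°, 5°, 125°


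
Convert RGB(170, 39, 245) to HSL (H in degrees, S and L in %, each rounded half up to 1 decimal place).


Normalize: R'=170/255≈0.6667, G'=39/255≈0.1529, B'=245/255≈0.9608
Max=245/255, Min=39/255, Δ=Max-Min=206/255
L = (Max+Min)/2 = (245+39)/510 = 284/510 = 0.55686… → L = 55.7%
L > 0.5 → S = Δ/(2-Max-Min) = 206/(510-245-39) = 206/226 = 0.91150… → S = 91.2%
(the 1/255 factors cancel in S and H, so raw channel differences can be used)
Max is B' → H = 60 × ((R-G)/Δ + 4) = 60 × ((170-39)/206 + 4)
  131/206 + 4 = 0.6359… + 4 = 4.6359…
  H = 60 × 4.6359… = 278.155…° → H = 278.2°
= HSL(278.2°, 91.2%, 55.7%)


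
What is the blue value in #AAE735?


Color: #AAE735
R = AA = 170
G = E7 = 231
B = 35 = 53
Blue = 53


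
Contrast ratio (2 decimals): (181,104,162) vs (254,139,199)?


Linearize each sRGB channel c=v/255: c/12.92 if c ≤ 0.04045 else ((c+0.055)/1.055)^2.4
L = 0.2126×R_lin + 0.7152×G_lin + 0.0722×B_lin
Color 1 (181,104,162):
  R=181: 181/255≈0.7098 > 0.04045 → ((0.7098+0.055)/1.055)^2.4 ≈ 0.46208
  G=104: 104/255≈0.4078 > 0.04045 → ((0.4078+0.055)/1.055)^2.4 ≈ 0.13843
  B=162: 162/255≈0.6353 > 0.04045 → ((0.6353+0.055)/1.055)^2.4 ≈ 0.36131
  L1 = 0.2126×0.46208 + 0.7152×0.13843 + 0.0722×0.36131 ≈ 0.22333
Color 2 (254,139,199):
  R=254: 254/255≈0.9961 > 0.04045 → ((0.9961+0.055)/1.055)^2.4 ≈ 0.99110
  G=139: 139/255≈0.5451 > 0.04045 → ((0.5451+0.055)/1.055)^2.4 ≈ 0.25818
  B=199: 199/255≈0.7804 > 0.04045 → ((0.7804+0.055)/1.055)^2.4 ≈ 0.57112
  L2 = 0.2126×0.99110 + 0.7152×0.25818 + 0.0722×0.57112 ≈ 0.43660
Lighter = 0.43660, Darker = 0.22333
Ratio = (L_lighter + 0.05) / (L_darker + 0.05)
Ratio = (0.43660 + 0.05) / (0.22333 + 0.05) = 0.48660 / 0.27333 ≈ 1.7802
Ratio ≈ 1.78:1


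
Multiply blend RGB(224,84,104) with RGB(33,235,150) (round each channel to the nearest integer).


Multiply: C = A×B/255, rounded to nearest integer
R: 224×33/255 = 7392/255 ≈ 28.988 → 29
G: 84×235/255 = 19740/255 ≈ 77.412 → 77
B: 104×150/255 = 15600/255 ≈ 61.176 → 61
= RGB(29, 77, 61)


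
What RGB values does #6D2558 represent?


6D → 109 (R)
25 → 37 (G)
58 → 88 (B)
= RGB(109, 37, 88)


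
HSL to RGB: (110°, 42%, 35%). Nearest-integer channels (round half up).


H=110°, S=0.42, L=0.35
C = (1-|2L-1|)×S = (1-|-0.30|)×0.42 = 0.294
H' = H/60 = 110/60 ≈ 1.8333; X = C×(1-|H' mod 2 - 1|) = 0.049
m = L - C/2 = 0.35 - 0.147 = 0.203
Sector ⌊H'⌋ = 1 → (R',G',B') = (0.049, 0.294, 0.0)
RGB = ((R'+m)×255, (G'+m)×255, (B'+m)×255) = (64.26, 126.735, 51.765)
Round half up → RGB(64, 127, 52)


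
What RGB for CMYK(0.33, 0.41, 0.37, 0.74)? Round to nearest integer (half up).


R = 255 × (1-C) × (1-K) = 255 × 0.67 × 0.26 = 44.421 → 44
G = 255 × (1-M) × (1-K) = 255 × 0.59 × 0.26 = 39.117 → 39
B = 255 × (1-Y) × (1-K) = 255 × 0.63 × 0.26 = 41.769 → 42
= RGB(44, 39, 42)


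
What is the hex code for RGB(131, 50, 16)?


R = 131 → 83 (hex)
G = 50 → 32 (hex)
B = 16 → 10 (hex)
Hex = #833210


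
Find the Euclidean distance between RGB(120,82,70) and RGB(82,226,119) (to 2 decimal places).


d = √[(R₁-R₂)² + (G₁-G₂)² + (B₁-B₂)²]
d = √[(120-82)² + (82-226)² + (70-119)²]
d = √[1444 + 20736 + 2401]
d = √24581
d ≈ 156.78


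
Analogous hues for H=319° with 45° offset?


Base hue: 319°
Left analog: (319 - 45) mod 360 = 274°
Right analog: (319 + 45) mod 360 = 4°
Analogous hues = 274° and 4°


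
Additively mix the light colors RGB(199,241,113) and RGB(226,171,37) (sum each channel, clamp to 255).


Additive: each channel = min(255, C₁+C₂)
R: 199+226 = 425 → 255
G: 241+171 = 412 → 255
B: 113+37 = 150 → 150
= RGB(255, 255, 150)


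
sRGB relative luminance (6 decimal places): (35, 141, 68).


Linearize each channel (sRGB transfer function): c = v/255; c_lin = c/12.92 if c ≤ 0.04045, else ((c+0.055)/1.055)^2.4
  R: 35/255 ≈ 0.137255 > 0.04045 → ((0.137255+0.055)/1.055)^2.4 ≈ 0.016807
  G: 141/255 ≈ 0.552941 > 0.04045 → ((0.552941+0.055)/1.055)^2.4 ≈ 0.266356
  B: 68/255 ≈ 0.266667 > 0.04045 → ((0.266667+0.055)/1.055)^2.4 ≈ 0.057805
R_lin = 0.016807, G_lin = 0.266356, B_lin = 0.057805
L = 0.2126×R + 0.7152×G + 0.0722×B
L = 0.2126×0.016807 + 0.7152×0.266356 + 0.0722×0.057805
L ≈ 0.198244


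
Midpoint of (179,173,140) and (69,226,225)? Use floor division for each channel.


Midpoint: each channel = ⌊(C₁+C₂)/2⌋
R: ⌊(179+69)/2⌋ = 124
G: ⌊(173+226)/2⌋ = 199
B: ⌊(140+225)/2⌋ = 182
= RGB(124, 199, 182)


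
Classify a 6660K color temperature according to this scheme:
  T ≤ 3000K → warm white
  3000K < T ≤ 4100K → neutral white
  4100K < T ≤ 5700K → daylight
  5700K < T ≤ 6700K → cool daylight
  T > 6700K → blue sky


Temperature: 6660K
5700K < 6660K ≤ 6700K → cool daylight
Classification: cool daylight


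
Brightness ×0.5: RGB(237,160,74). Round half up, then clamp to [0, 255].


Multiply each channel by 0.5, round half up, clamp to [0, 255]
R: 237×0.5 = 118.5 → round → 119
G: 160×0.5 = 80
B: 74×0.5 = 37
= RGB(119, 80, 37)


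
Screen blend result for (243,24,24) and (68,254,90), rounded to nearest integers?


Screen: C = 255 - (255-A)×(255-B)/255, rounded to nearest integer
R: 255 - (255-243)×(255-68)/255 = 255 - 2244/255 ≈ 255 - 8.800 = 246.200 → 246
G: 255 - (255-24)×(255-254)/255 = 255 - 231/255 ≈ 255 - 0.906 = 254.094 → 254
B: 255 - (255-24)×(255-90)/255 = 255 - 38115/255 ≈ 255 - 149.471 = 105.529 → 106
= RGB(246, 254, 106)


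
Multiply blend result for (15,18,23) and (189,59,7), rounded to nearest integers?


Multiply: C = A×B/255, rounded to nearest integer
R: 15×189/255 = 2835/255 ≈ 11.118 → 11
G: 18×59/255 = 1062/255 ≈ 4.165 → 4
B: 23×7/255 = 161/255 ≈ 0.631 → 1
= RGB(11, 4, 1)


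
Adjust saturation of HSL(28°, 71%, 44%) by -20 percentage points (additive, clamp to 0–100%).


Original S = 71%
Adjustment = -20 percentage points
New S = 71 + (-20) = 51
Clamp to [0, 100] → 51
= HSL(28°, 51%, 44%)


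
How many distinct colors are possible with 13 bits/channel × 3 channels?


Total bits = 13 bits/channel × 3 channels = 39 bits
Distinct colors = 2^39
= 549,755,813,888 colors


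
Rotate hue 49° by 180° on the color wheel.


New hue = (H + rotation) mod 360
New hue = (49 + 180) mod 360
= 229 mod 360
= 229°


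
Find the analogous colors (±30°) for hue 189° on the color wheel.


Base hue: 189°
Left analog: (189 - 30) mod 360 = 159°
Right analog: (189 + 30) mod 360 = 219°
Analogous hues = 159° and 219°


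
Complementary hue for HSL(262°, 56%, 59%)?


Complement = opposite side of color wheel = hue + 180°
H' = (262 + 180) mod 360 = 82°
S and L unchanged.
= HSL(82°, 56%, 59%)


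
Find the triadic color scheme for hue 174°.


Triadic: equally spaced at 120° intervals
H1 = 174°
H2 = (174 + 120) mod 360 = 294°
H3 = (174 + 240) mod 360 = 54°
Triadic = 174°, 294°, 54°


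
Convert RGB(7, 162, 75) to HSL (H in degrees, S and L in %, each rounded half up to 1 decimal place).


Normalize: R'=7/255≈0.0275, G'=162/255≈0.6353, B'=75/255≈0.2941
Max=162/255, Min=7/255, Δ=Max-Min=155/255
L = (Max+Min)/2 = (162+7)/510 = 169/510 = 0.33137… → L = 33.1%
L ≤ 0.5 → S = Δ/(Max+Min) = 155/(162+7) = 155/169 = 0.91715… → S = 91.7%
(the 1/255 factors cancel in S and H, so raw channel differences can be used)
Max is G' → H = 60 × ((B-R)/Δ + 2) = 60 × ((75-7)/155 + 2)
  68/155 + 2 = 0.4387… + 2 = 2.4387…
  H = 60 × 2.4387… = 146.322…° → H = 146.3°
= HSL(146.3°, 91.7%, 33.1%)
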